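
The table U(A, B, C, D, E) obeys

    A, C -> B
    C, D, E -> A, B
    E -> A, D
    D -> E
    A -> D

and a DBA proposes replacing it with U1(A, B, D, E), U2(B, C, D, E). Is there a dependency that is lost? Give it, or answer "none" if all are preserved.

none

A, C → B: restricted closure across fragments reaches B.
C, D, E → A, B: restricted closure across fragments reaches A, B.
E → A, D lies within U1.
D → E lies within U1.
A → D lies within U1.
Every dependency is enforceable on the fragments, so the decomposition is dependency-preserving.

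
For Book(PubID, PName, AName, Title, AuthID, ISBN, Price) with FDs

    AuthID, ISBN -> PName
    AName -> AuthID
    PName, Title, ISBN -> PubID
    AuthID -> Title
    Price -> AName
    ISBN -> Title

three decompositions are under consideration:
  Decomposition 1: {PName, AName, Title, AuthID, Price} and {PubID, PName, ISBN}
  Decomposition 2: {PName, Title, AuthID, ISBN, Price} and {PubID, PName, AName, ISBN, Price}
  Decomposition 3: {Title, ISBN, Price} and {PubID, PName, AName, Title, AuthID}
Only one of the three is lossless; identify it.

Decomposition 1: common = {PName}, closure = {PName} → lossy.
Decomposition 2: common = {PName, ISBN, Price}, closure = {PubID, PName, AName, Title, AuthID, ISBN, Price} → lossless.
Decomposition 3: common = {Title}, closure = {Title} → lossy.

Decomposition 2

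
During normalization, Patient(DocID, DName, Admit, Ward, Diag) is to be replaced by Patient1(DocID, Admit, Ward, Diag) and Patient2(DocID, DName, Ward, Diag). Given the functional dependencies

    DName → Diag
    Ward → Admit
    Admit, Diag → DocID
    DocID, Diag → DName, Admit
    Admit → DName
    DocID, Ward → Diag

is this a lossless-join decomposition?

Common attributes: Patient1 ∩ Patient2 = {DocID, Ward, Diag}.
Closure of {DocID, Ward, Diag}: Ward → Admit applies, adding Admit; DocID, Diag → DName, Admit applies, adding DName. So (DocID, Ward, Diag)⁺ = {DocID, DName, Admit, Ward, Diag}.
This closure contains every attribute of Patient1, so Patient1 ∩ Patient2 → Patient1. The join is lossless.

Yes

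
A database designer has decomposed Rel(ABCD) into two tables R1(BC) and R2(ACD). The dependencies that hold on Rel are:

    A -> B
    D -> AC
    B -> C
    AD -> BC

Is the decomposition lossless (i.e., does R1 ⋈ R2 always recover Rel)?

Common attributes: R1 ∩ R2 = {C}.
No dependency enlarges {C}, so (C)⁺ = {C}.
The closure contains neither all of R1 = {BC} nor all of R2 = {ACD}, so the common attributes are not a superkey of either fragment. The join is lossy.

No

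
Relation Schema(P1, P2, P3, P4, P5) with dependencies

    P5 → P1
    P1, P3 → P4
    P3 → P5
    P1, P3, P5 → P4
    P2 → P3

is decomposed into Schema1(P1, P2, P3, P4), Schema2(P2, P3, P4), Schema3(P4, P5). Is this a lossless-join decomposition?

Chase test. Columns are P1, P2, P3, P4, P5; row i has aⱼ where attribute j ∈ Schemai, else bᵢⱼ.
Initial tableau (one row per fragment):
  row 1: a1 a2 a3 a4 b15
  row 2: b21 a2 a3 a4 b25
  row 3: b31 b32 b33 a4 a5
Rows 1 and 2 agree on P3; apply P3→P5 and equate their P5 entries.
Rows 1 and 2 agree on P5; apply P5→P1 and equate their P1 entries.
No row becomes fully distinguished — the join is lossy.

No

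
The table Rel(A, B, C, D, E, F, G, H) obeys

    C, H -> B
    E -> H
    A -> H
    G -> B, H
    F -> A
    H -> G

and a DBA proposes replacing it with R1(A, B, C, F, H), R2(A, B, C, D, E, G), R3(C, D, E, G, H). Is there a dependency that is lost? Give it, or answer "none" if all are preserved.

C, H → B lies within R1.
E → H lies within R3.
A → H lies within R1.
G → B, H: restricted closure across fragments reaches B, H.
F → A lies within R1.
H → G lies within R3.
Every dependency is enforceable on the fragments, so the decomposition is dependency-preserving.

none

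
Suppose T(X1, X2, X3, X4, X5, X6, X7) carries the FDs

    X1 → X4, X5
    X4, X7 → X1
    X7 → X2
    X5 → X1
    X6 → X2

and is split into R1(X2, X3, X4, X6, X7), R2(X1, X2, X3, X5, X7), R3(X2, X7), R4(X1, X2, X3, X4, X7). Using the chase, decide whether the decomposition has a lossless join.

Yes

Chase test. Columns are X1, X2, X3, X4, X5, X6, X7; row i has aⱼ where attribute j ∈ Ri, else bᵢⱼ.
Initial tableau (one row per fragment):
  row 1: b11 a2 a3 a4 b15 a6 a7
  row 2: a1 a2 a3 b24 a5 b26 a7
  row 3: b31 a2 b33 b34 b35 b36 a7
  row 4: a1 a2 a3 a4 b45 b46 a7
Rows 2 and 4 agree on X1; apply X1→X4, X5 and equate their X4, X5 entries.
Rows 1 and 2 agree on X4, X7; apply X4, X7→X1 and equate their X1 entries.
Rows 1 and 2 agree on X1; apply X1→X4, X5 and equate their X4, X5 entries.
Row 1 is now all distinguished symbols — the join is lossless.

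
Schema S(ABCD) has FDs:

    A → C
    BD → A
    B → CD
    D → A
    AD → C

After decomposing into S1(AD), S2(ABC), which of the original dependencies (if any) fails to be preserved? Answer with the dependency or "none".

Check B → CD: no single fragment contains all of {BCD}, and the restricted closure of {B} across the fragments never reaches {CD}.
A → C is preserved.
BD → A is preserved.
D → A is preserved.
AD → C is preserved.

B → CD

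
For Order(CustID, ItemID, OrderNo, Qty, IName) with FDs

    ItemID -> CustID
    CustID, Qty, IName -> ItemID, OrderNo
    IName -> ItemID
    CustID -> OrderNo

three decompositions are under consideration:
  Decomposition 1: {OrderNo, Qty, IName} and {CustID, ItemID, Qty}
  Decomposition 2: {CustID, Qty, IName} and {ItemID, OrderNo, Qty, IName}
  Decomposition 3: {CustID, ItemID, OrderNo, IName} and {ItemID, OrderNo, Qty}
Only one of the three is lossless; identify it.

Decomposition 2

Decomposition 1: common = {Qty}, closure = {Qty} → lossy.
Decomposition 2: common = {Qty, IName}, closure = {CustID, ItemID, OrderNo, Qty, IName} → lossless.
Decomposition 3: common = {ItemID, OrderNo}, closure = {CustID, ItemID, OrderNo} → lossy.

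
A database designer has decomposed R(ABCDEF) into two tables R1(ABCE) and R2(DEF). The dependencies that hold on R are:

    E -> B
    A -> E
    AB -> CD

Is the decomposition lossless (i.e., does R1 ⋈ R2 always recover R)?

Common attributes: R1 ∩ R2 = {E}.
Closure of {E}: E → B applies, adding B. So (E)⁺ = {BE}.
The closure contains neither all of R1 = {ABCE} nor all of R2 = {DEF}, so the common attributes are not a superkey of either fragment. The join is lossy.

No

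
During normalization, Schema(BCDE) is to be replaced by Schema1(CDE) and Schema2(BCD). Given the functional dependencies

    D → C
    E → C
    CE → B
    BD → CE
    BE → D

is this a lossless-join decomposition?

No

Common attributes: Schema1 ∩ Schema2 = {CD}.
No dependency enlarges {CD}, so (CD)⁺ = {CD}.
The closure contains neither all of Schema1 = {CDE} nor all of Schema2 = {BCD}, so the common attributes are not a superkey of either fragment. The join is lossy.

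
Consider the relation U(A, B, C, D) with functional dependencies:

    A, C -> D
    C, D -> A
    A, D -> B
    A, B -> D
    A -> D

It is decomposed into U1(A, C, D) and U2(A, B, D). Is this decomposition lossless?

Common attributes: U1 ∩ U2 = {A, D}.
Closure of {A, D}: A, D → B applies, adding B. So (A, D)⁺ = {A, B, D}.
This closure contains every attribute of U2, so U1 ∩ U2 → U2. The join is lossless.

Yes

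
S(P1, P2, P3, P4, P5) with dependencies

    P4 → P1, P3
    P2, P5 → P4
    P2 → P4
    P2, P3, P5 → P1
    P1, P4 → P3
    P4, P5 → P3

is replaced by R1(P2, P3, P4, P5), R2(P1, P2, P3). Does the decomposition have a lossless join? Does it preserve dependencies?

lossless but not dependency-preserving

Lossless test: (P2, P3)⁺ = {P1, P2, P3, P4}, which contains all of one fragment — lossless.
Dependency preservation: the restricted closure of {P4} across the fragments never reaches {P1, P3}, so P4 → P1, P3 cannot be enforced without a join — not preserved.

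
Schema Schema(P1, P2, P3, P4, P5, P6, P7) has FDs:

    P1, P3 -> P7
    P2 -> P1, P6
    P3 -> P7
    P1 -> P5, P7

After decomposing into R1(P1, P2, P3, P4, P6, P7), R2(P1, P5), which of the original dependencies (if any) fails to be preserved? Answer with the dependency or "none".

P1, P3 → P7 lies within R1.
P2 → P1, P6 lies within R1.
P3 → P7 lies within R1.
P1 → P5, P7: restricted closure across fragments reaches P5, P7.
Every dependency is enforceable on the fragments, so the decomposition is dependency-preserving.

none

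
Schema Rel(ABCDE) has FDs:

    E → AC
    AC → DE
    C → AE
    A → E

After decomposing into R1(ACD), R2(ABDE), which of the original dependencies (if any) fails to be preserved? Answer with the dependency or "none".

none

E → AC: restricted closure across fragments reaches AC.
AC → DE: restricted closure across fragments reaches DE.
C → AE: restricted closure across fragments reaches AE.
A → E lies within R2.
Every dependency is enforceable on the fragments, so the decomposition is dependency-preserving.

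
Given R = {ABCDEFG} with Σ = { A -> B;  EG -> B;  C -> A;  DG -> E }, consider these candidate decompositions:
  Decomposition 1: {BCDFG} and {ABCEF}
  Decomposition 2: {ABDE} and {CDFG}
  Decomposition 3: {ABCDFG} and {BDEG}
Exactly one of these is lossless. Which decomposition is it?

Decomposition 1: common = {BCF}, closure = {ABCF} → lossy.
Decomposition 2: common = {D}, closure = {D} → lossy.
Decomposition 3: common = {BDG}, closure = {BDEG} → lossless.

Decomposition 3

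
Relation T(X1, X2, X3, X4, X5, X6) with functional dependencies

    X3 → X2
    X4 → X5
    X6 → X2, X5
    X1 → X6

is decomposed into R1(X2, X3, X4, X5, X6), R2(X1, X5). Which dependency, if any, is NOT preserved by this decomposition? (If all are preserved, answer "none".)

X1 → X6

Check X1 → X6: no single fragment contains all of {X1, X6}, and the restricted closure of {X1} across the fragments never reaches {X6}.
X3 → X2 is preserved.
X4 → X5 is preserved.
X6 → X2, X5 is preserved.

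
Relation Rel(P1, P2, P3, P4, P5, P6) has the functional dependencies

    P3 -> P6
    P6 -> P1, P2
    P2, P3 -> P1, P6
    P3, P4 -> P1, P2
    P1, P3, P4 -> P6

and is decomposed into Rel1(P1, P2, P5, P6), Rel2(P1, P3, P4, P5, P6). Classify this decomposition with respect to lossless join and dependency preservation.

lossless and dependency-preserving

Lossless test: (P1, P5, P6)⁺ = {P1, P2, P5, P6}, which contains all of one fragment — lossless.
Dependency preservation: P2, P3 → P1, P6; P3, P4 → P1, P2 are not contained in any single fragment, but the restricted closure of each left-hand side across the fragments still reaches the right-hand side; the remaining FDs each lie inside some fragment. All dependencies are preserved.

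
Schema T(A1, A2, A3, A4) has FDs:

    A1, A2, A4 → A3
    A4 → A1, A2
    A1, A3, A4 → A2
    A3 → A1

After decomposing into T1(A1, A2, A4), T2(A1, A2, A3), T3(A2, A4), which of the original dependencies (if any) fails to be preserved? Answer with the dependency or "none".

Check A1, A2, A4 → A3: no single fragment contains all of {A1, A2, A3, A4}, and the restricted closure of {A1, A2, A4} across the fragments never reaches {A3}.
A4 → A1, A2 is preserved.
A1, A3, A4 → A2 is preserved.
A3 → A1 is preserved.

A1, A2, A4 → A3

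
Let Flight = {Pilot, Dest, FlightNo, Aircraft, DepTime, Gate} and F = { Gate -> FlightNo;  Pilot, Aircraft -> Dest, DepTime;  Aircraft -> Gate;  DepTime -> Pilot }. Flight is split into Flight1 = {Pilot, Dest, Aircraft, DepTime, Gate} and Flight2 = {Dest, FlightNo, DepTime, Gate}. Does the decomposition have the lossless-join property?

Yes

Common attributes: Flight1 ∩ Flight2 = {Dest, DepTime, Gate}.
Closure of {Dest, DepTime, Gate}: Gate → FlightNo applies, adding FlightNo; DepTime → Pilot applies, adding Pilot. So (Dest, DepTime, Gate)⁺ = {Pilot, Dest, FlightNo, DepTime, Gate}.
This closure contains every attribute of Flight2, so Flight1 ∩ Flight2 → Flight2. The join is lossless.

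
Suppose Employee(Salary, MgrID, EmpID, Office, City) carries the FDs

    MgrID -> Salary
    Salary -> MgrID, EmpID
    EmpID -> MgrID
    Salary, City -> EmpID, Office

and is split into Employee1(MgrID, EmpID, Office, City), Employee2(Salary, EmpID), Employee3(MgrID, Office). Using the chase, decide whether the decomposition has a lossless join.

Chase test. Columns are Salary, MgrID, EmpID, Office, City; row i has aⱼ where attribute j ∈ Employeei, else bᵢⱼ.
Initial tableau (one row per fragment):
  row 1: b11 a2 a3 a4 a5
  row 2: a1 b22 a3 b24 b25
  row 3: b31 a2 b33 a4 b35
Rows 1 and 3 agree on MgrID; apply MgrID→Salary and equate their Salary entries.
Rows 1 and 3 agree on Salary; apply Salary→MgrID, EmpID and equate their MgrID, EmpID entries.
Rows 1 and 2 agree on EmpID; apply EmpID→MgrID and equate their MgrID entries.
Rows 1 and 2 agree on MgrID; apply MgrID→Salary and equate their Salary entries.
Row 1 is now all distinguished symbols — the join is lossless.

Yes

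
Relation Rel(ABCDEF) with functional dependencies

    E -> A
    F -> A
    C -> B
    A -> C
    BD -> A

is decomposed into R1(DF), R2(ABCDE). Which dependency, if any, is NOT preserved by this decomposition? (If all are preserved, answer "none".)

F -> A

Check F → A: no single fragment contains all of {AF}, and the restricted closure of {F} across the fragments never reaches {A}.
E → A is preserved.
C → B is preserved.
A → C is preserved.
BD → A is preserved.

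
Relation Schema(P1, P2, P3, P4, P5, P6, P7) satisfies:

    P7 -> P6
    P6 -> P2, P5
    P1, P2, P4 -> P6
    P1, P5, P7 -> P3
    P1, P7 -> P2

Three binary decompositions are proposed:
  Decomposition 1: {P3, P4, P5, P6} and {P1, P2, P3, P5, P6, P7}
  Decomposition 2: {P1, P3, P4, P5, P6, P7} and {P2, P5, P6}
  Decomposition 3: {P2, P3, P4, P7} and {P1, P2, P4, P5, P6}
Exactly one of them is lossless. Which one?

Decomposition 2

Decomposition 1: common = {P3, P5, P6}, closure = {P2, P3, P5, P6} → lossy.
Decomposition 2: common = {P5, P6}, closure = {P2, P5, P6} → lossless.
Decomposition 3: common = {P2, P4}, closure = {P2, P4} → lossy.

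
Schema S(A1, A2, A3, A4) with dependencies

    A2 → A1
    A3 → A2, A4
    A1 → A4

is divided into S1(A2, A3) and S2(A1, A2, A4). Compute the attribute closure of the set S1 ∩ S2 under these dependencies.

S1 ∩ S2 = {A2}.
A2 → A1 applies, adding A1
A1 → A4 applies, adding A4
Closure: {A1, A2, A4}.

A1, A2, A4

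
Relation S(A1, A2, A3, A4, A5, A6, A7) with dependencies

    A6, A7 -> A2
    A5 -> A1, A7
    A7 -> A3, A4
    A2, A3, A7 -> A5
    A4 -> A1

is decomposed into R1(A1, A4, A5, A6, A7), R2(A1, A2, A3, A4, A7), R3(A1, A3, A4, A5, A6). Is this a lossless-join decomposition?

No

Chase test. Columns are A1, A2, A3, A4, A5, A6, A7; row i has aⱼ where attribute j ∈ Ri, else bᵢⱼ.
Initial tableau (one row per fragment):
  row 1: a1 b12 b13 a4 a5 a6 a7
  row 2: a1 a2 a3 a4 b25 b26 a7
  row 3: a1 b32 a3 a4 a5 a6 b37
Rows 1 and 3 agree on A5; apply A5→A1, A7 and equate their A1, A7 entries.
Rows 1 and 2 agree on A7; apply A7→A3, A4 and equate their A3, A4 entries.
Rows 1 and 3 agree on A6, A7; apply A6, A7→A2 and equate their A2 entries.
No row becomes fully distinguished — the join is lossy.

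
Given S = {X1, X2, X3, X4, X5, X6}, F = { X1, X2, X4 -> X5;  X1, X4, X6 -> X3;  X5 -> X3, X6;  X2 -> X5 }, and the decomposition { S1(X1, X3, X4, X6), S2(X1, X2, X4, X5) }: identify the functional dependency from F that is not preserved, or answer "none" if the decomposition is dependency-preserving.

X5 -> X3, X6

Check X5 → X3, X6: no single fragment contains all of {X3, X5, X6}, and the restricted closure of {X5} across the fragments never reaches {X3, X6}.
X1, X2, X4 → X5 is preserved.
X1, X4, X6 → X3 is preserved.
X2 → X5 is preserved.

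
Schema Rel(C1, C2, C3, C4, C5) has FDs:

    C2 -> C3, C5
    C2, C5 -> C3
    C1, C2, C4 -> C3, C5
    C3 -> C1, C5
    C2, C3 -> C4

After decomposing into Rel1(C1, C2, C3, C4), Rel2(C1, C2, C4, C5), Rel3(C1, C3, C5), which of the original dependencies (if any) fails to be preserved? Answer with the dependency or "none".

none

C2 → C3, C5: restricted closure across fragments reaches C3, C5.
C2, C5 → C3: restricted closure across fragments reaches C3.
C1, C2, C4 → C3, C5: restricted closure across fragments reaches C3, C5.
C3 → C1, C5 lies within Rel3.
C2, C3 → C4 lies within Rel1.
Every dependency is enforceable on the fragments, so the decomposition is dependency-preserving.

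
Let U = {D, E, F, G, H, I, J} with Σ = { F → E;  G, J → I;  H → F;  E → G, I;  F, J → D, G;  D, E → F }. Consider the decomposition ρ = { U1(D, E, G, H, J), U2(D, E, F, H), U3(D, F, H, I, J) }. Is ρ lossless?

Yes

Chase test. Columns are D, E, F, G, H, I, J; row i has aⱼ where attribute j ∈ Ui, else bᵢⱼ.
Initial tableau (one row per fragment):
  row 1: a1 a2 b13 a4 a5 b16 a7
  row 2: a1 a2 a3 b24 a5 b26 b27
  row 3: a1 b32 a3 b34 a5 a6 a7
Rows 2 and 3 agree on F; apply F→E and equate their E entries.
Rows 1 and 2 agree on H; apply H→F and equate their F entries.
Rows 1 and 2 agree on E; apply E→G, I and equate their G, I entries.
Rows 1 and 3 agree on E; apply E→G, I and equate their G, I entries.
Row 1 is now all distinguished symbols — the join is lossless.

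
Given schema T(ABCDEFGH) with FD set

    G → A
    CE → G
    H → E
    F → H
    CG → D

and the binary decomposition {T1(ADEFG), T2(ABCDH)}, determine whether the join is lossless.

No

Common attributes: T1 ∩ T2 = {AD}.
No dependency enlarges {AD}, so (AD)⁺ = {AD}.
The closure contains neither all of T1 = {ADEFG} nor all of T2 = {ABCDH}, so the common attributes are not a superkey of either fragment. The join is lossy.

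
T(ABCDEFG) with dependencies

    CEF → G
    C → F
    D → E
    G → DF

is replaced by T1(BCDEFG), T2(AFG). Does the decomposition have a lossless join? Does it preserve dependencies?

Lossless test: (FG)⁺ = {DEFG}, which is a superkey of neither fragment — lossy.
Dependency preservation: every FD's attributes lie within a single fragment, so each can be enforced locally — preserved.

lossy but dependency-preserving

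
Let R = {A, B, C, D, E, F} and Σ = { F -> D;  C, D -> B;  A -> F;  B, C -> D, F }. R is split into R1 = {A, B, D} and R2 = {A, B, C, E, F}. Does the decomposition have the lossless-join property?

Yes

Common attributes: R1 ∩ R2 = {A, B}.
Closure of {A, B}: A → F applies, adding F; F → D applies, adding D. So (A, B)⁺ = {A, B, D, F}.
This closure contains every attribute of R1, so R1 ∩ R2 → R1. The join is lossless.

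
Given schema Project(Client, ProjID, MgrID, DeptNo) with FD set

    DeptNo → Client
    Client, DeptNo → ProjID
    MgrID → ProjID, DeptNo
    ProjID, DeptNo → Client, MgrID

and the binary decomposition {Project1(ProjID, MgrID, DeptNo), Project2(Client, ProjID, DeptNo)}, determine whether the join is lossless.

Common attributes: Project1 ∩ Project2 = {ProjID, DeptNo}.
Closure of {ProjID, DeptNo}: DeptNo → Client applies, adding Client; ProjID, DeptNo → Client, MgrID applies, adding MgrID. So (ProjID, DeptNo)⁺ = {Client, ProjID, MgrID, DeptNo}.
This closure contains every attribute of Project1, so Project1 ∩ Project2 → Project1. The join is lossless.

Yes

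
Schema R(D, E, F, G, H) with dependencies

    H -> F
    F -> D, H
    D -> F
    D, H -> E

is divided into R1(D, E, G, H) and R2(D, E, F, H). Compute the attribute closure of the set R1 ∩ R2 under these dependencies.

R1 ∩ R2 = {D, E, H}.
H → F applies, adding F
Closure: {D, E, F, H}.

D, E, F, H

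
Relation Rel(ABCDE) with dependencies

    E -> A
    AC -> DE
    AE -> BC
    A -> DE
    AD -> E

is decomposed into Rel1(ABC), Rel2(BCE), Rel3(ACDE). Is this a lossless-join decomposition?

Yes

Chase test. Columns are ABCDE; row i has aⱼ where attribute j ∈ Reli, else bᵢⱼ.
Initial tableau (one row per fragment):
  row 1: a1 a2 a3 b14 b15
  row 2: b21 a2 a3 b24 a5
  row 3: a1 b32 a3 a4 a5
Rows 2 and 3 agree on E; apply E→A and equate their A entries.
Rows 1 and 2 agree on AC; apply AC→DE and equate their DE entries.
Rows 1 and 3 agree on AC; apply AC→DE and equate their DE entries.
Rows 1 and 3 agree on AE; apply AE→BC and equate their BC entries.
Row 1 is now all distinguished symbols — the join is lossless.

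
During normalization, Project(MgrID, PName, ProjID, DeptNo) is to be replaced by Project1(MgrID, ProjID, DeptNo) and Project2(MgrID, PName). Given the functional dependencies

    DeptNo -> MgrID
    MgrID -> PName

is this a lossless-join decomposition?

Yes

Common attributes: Project1 ∩ Project2 = {MgrID}.
Closure of {MgrID}: MgrID → PName applies, adding PName. So (MgrID)⁺ = {MgrID, PName}.
This closure contains every attribute of Project2, so Project1 ∩ Project2 → Project2. The join is lossless.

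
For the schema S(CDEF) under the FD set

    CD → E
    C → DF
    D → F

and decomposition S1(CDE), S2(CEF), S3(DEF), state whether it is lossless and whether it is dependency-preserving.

lossless and dependency-preserving

Lossless test (chase): Rows 1 and 2 agree on C; apply C→DF and equate their DF entries. Row 1 is now all distinguished symbols — the join is lossless.
Dependency preservation: C → DF is not contained in any single fragment, but the restricted closure of its left-hand side across the fragments still reaches the right-hand side; the remaining FDs each lie inside some fragment. All dependencies are preserved.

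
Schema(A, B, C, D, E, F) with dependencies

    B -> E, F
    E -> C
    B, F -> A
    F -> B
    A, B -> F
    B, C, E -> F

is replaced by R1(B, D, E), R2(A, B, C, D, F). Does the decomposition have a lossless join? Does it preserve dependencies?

Lossless test: (B, D)⁺ = {A, B, C, D, E, F}, which contains all of one fragment — lossless.
Dependency preservation: the restricted closure of {E} across the fragments never reaches {C}, so E → C cannot be enforced without a join — not preserved.

lossless but not dependency-preserving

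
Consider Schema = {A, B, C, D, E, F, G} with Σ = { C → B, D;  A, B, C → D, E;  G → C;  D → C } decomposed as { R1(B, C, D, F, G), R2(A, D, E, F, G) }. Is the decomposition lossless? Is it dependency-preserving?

lossless and dependency-preserving

Lossless test: (D, F, G)⁺ = {B, C, D, F, G}, which contains all of one fragment — lossless.
Dependency preservation: A, B, C → D, E is not contained in any single fragment, but the restricted closure of its left-hand side across the fragments still reaches the right-hand side; the remaining FDs each lie inside some fragment. All dependencies are preserved.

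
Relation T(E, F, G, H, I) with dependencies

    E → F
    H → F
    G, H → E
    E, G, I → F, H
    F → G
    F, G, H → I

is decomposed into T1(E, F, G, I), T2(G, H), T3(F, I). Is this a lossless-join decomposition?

No

Chase test. Columns are E, F, G, H, I; row i has aⱼ where attribute j ∈ Ti, else bᵢⱼ.
Initial tableau (one row per fragment):
  row 1: a1 a2 a3 b14 a5
  row 2: b21 b22 a3 a4 b25
  row 3: b31 a2 b33 b34 a5
Rows 1 and 3 agree on F; apply F→G and equate their G entries.
No row becomes fully distinguished — the join is lossy.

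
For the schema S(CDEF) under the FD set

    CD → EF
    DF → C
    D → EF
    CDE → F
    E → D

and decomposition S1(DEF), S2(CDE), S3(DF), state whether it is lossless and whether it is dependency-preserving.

lossless and dependency-preserving

Lossless test (chase): Rows 1 and 3 agree on DF; apply DF→C and equate their C entries. Rows 1 and 2 agree on D; apply D→EF and equate their EF entries. Rows 1 and 3 agree on D; apply D→EF and equate their EF entries. Rows 1 and 2 agree on DF; apply DF→C and equate their C entries. Row 1 is now all distinguished symbols — the join is lossless.
Dependency preservation: CD → EF; DF → C; CDE → F are not contained in any single fragment, but the restricted closure of each left-hand side across the fragments still reaches the right-hand side; the remaining FDs each lie inside some fragment. All dependencies are preserved.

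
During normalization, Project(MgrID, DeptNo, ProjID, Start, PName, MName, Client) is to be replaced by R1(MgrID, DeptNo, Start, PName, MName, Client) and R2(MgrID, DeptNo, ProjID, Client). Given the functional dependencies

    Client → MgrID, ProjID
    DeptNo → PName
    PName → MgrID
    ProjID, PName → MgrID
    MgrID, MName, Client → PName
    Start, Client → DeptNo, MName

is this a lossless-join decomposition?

Common attributes: R1 ∩ R2 = {MgrID, DeptNo, Client}.
Closure of {MgrID, DeptNo, Client}: Client → MgrID, ProjID applies, adding ProjID; DeptNo → PName applies, adding PName. So (MgrID, DeptNo, Client)⁺ = {MgrID, DeptNo, ProjID, PName, Client}.
This closure contains every attribute of R2, so R1 ∩ R2 → R2. The join is lossless.

Yes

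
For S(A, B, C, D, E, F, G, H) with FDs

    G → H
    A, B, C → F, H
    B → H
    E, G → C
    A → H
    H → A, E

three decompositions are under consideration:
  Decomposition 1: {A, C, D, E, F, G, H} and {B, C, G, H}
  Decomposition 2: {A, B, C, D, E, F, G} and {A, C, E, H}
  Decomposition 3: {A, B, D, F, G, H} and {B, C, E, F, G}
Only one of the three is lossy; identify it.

Decomposition 1: common = {C, G, H}, closure = {A, C, E, G, H} → lossy.
Decomposition 2: common = {A, C, E}, closure = {A, C, E, H} → lossless.
Decomposition 3: common = {B, F, G}, closure = {A, B, C, E, F, G, H} → lossless.

Decomposition 1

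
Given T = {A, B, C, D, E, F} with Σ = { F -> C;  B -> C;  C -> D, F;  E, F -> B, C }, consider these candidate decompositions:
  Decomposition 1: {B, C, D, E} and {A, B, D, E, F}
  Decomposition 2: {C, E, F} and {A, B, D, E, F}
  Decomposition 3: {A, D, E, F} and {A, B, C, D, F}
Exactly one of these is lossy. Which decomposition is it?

Decomposition 3

Decomposition 1: common = {B, D, E}, closure = {B, C, D, E, F} → lossless.
Decomposition 2: common = {E, F}, closure = {B, C, D, E, F} → lossless.
Decomposition 3: common = {A, D, F}, closure = {A, C, D, F} → lossy.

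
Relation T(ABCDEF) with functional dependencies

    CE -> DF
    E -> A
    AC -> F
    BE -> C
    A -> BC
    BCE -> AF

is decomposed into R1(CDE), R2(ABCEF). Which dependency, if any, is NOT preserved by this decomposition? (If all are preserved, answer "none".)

none

CE → DF: restricted closure across fragments reaches DF.
E → A lies within R2.
AC → F lies within R2.
BE → C lies within R2.
A → BC lies within R2.
BCE → AF lies within R2.
Every dependency is enforceable on the fragments, so the decomposition is dependency-preserving.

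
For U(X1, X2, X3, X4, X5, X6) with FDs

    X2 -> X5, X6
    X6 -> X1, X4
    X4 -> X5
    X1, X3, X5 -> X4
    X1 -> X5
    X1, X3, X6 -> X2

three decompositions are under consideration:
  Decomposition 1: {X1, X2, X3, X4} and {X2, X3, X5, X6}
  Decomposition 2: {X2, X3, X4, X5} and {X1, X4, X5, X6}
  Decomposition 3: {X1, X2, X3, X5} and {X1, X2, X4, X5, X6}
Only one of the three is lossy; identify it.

Decomposition 2

Decomposition 1: common = {X2, X3}, closure = {X1, X2, X3, X4, X5, X6} → lossless.
Decomposition 2: common = {X4, X5}, closure = {X4, X5} → lossy.
Decomposition 3: common = {X1, X2, X5}, closure = {X1, X2, X4, X5, X6} → lossless.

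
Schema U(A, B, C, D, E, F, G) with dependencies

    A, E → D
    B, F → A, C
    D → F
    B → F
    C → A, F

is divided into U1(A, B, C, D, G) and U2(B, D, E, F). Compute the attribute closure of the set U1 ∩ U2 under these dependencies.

A, B, C, D, F

U1 ∩ U2 = {B, D}.
D → F applies, adding F
B, F → A, C applies, adding A, C
Closure: {A, B, C, D, F}.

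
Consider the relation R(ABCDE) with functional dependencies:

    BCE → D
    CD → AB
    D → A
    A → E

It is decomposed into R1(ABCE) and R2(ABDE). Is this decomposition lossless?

Common attributes: R1 ∩ R2 = {ABE}.
No dependency enlarges {ABE}, so (ABE)⁺ = {ABE}.
The closure contains neither all of R1 = {ABCE} nor all of R2 = {ABDE}, so the common attributes are not a superkey of either fragment. The join is lossy.

No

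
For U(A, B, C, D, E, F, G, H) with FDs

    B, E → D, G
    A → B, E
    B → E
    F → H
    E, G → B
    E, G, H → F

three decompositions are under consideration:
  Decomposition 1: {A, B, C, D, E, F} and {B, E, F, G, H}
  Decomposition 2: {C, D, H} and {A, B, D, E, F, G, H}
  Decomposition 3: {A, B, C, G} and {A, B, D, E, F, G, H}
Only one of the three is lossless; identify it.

Decomposition 1: common = {B, E, F}, closure = {B, D, E, F, G, H} → lossless.
Decomposition 2: common = {D, H}, closure = {D, H} → lossy.
Decomposition 3: common = {A, B, G}, closure = {A, B, D, E, G} → lossy.

Decomposition 1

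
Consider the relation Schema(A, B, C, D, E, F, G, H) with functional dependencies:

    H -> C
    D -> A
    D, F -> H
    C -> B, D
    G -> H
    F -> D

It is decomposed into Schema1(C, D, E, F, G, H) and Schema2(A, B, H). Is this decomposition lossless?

Common attributes: Schema1 ∩ Schema2 = {H}.
Closure of {H}: H → C applies, adding C; C → B, D applies, adding B, D; D → A applies, adding A. So (H)⁺ = {A, B, C, D, H}.
This closure contains every attribute of Schema2, so Schema1 ∩ Schema2 → Schema2. The join is lossless.

Yes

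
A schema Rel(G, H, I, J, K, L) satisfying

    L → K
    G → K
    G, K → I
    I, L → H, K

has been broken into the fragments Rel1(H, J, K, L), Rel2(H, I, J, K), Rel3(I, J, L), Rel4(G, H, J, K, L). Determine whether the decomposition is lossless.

No

Chase test. Columns are G, H, I, J, K, L; row i has aⱼ where attribute j ∈ Reli, else bᵢⱼ.
Initial tableau (one row per fragment):
  row 1: b11 a2 b13 a4 a5 a6
  row 2: b21 a2 a3 a4 a5 b26
  row 3: b31 b32 a3 a4 b35 a6
  row 4: a1 a2 b43 a4 a5 a6
Rows 1 and 3 agree on L; apply L→K and equate their K entries.
No row becomes fully distinguished — the join is lossy.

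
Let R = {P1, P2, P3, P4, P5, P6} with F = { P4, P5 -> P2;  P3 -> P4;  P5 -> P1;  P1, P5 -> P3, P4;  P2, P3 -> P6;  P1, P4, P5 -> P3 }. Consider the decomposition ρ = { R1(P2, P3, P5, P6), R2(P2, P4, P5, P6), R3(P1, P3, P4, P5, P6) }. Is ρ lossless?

Chase test. Columns are P1, P2, P3, P4, P5, P6; row i has aⱼ where attribute j ∈ Ri, else bᵢⱼ.
Initial tableau (one row per fragment):
  row 1: b11 a2 a3 b14 a5 a6
  row 2: b21 a2 b23 a4 a5 a6
  row 3: a1 b32 a3 a4 a5 a6
Rows 2 and 3 agree on P4, P5; apply P4, P5→P2 and equate their P2 entries.
Rows 1 and 3 agree on P3; apply P3→P4 and equate their P4 entries.
Rows 1 and 2 agree on P5; apply P5→P1 and equate their P1 entries.
Rows 1 and 3 agree on P5; apply P5→P1 and equate their P1 entries.
Rows 1 and 2 agree on P1, P5; apply P1, P5→P3, P4 and equate their P3, P4 entries.
Row 1 is now all distinguished symbols — the join is lossless.

Yes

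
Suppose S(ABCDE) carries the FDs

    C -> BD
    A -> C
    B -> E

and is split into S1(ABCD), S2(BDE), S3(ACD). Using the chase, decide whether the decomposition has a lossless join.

Yes

Chase test. Columns are ABCDE; row i has aⱼ where attribute j ∈ Si, else bᵢⱼ.
Initial tableau (one row per fragment):
  row 1: a1 a2 a3 a4 b15
  row 2: b21 a2 b23 a4 a5
  row 3: a1 b32 a3 a4 b35
Rows 1 and 3 agree on C; apply C→BD and equate their BD entries.
Rows 1 and 2 agree on B; apply B→E and equate their E entries.
Rows 1 and 3 agree on B; apply B→E and equate their E entries.
Row 1 is now all distinguished symbols — the join is lossless.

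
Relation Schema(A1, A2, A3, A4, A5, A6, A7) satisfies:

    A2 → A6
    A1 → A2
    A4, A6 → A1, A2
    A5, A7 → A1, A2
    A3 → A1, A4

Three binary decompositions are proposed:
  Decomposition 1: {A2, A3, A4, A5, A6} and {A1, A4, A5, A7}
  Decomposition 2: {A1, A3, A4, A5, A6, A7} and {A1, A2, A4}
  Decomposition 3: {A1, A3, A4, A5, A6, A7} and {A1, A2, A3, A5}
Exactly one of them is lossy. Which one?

Decomposition 1: common = {A4, A5}, closure = {A4, A5} → lossy.
Decomposition 2: common = {A1, A4}, closure = {A1, A2, A4, A6} → lossless.
Decomposition 3: common = {A1, A3, A5}, closure = {A1, A2, A3, A4, A5, A6} → lossless.

Decomposition 1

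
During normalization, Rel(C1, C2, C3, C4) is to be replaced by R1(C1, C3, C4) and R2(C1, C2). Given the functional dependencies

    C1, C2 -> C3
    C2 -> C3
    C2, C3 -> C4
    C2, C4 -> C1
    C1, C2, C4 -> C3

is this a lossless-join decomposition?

No

Common attributes: R1 ∩ R2 = {C1}.
No dependency enlarges {C1}, so (C1)⁺ = {C1}.
The closure contains neither all of R1 = {C1, C3, C4} nor all of R2 = {C1, C2}, so the common attributes are not a superkey of either fragment. The join is lossy.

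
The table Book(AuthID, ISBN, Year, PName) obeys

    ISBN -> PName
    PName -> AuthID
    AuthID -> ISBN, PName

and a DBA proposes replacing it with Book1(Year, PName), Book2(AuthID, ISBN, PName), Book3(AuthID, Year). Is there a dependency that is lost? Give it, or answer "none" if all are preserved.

ISBN → PName lies within Book2.
PName → AuthID lies within Book2.
AuthID → ISBN, PName lies within Book2.
Every dependency is enforceable on the fragments, so the decomposition is dependency-preserving.

none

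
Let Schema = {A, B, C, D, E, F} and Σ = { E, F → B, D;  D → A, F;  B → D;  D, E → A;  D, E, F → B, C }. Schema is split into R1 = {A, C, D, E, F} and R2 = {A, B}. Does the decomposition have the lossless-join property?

Common attributes: R1 ∩ R2 = {A}.
No dependency enlarges {A}, so (A)⁺ = {A}.
The closure contains neither all of R1 = {A, C, D, E, F} nor all of R2 = {A, B}, so the common attributes are not a superkey of either fragment. The join is lossy.

No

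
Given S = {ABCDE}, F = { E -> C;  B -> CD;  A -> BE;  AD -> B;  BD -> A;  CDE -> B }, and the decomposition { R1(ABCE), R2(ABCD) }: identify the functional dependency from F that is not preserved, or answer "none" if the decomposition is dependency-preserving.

CDE -> B

Check CDE → B: no single fragment contains all of {BCDE}, and the restricted closure of {CDE} across the fragments never reaches {B}.
E → C is preserved.
B → CD is preserved.
A → BE is preserved.
AD → B is preserved.
BD → A is preserved.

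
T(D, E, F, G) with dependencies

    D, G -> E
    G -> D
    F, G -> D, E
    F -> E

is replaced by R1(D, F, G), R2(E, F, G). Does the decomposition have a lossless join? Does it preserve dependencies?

Lossless test: (F, G)⁺ = {D, E, F, G}, which contains all of one fragment — lossless.
Dependency preservation: D, G → E; F, G → D, E are not contained in any single fragment, but the restricted closure of each left-hand side across the fragments still reaches the right-hand side; the remaining FDs each lie inside some fragment. All dependencies are preserved.

lossless and dependency-preserving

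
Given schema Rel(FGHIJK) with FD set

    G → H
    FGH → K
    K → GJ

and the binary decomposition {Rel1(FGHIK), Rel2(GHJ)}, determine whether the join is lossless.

Common attributes: Rel1 ∩ Rel2 = {GH}.
No dependency enlarges {GH}, so (GH)⁺ = {GH}.
The closure contains neither all of Rel1 = {FGHIK} nor all of Rel2 = {GHJ}, so the common attributes are not a superkey of either fragment. The join is lossy.

No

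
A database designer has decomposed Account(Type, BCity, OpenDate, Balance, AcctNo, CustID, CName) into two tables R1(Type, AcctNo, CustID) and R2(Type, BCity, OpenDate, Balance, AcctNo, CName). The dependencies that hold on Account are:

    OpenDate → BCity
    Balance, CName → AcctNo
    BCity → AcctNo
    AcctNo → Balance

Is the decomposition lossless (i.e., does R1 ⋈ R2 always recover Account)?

No

Common attributes: R1 ∩ R2 = {Type, AcctNo}.
Closure of {Type, AcctNo}: AcctNo → Balance applies, adding Balance. So (Type, AcctNo)⁺ = {Type, Balance, AcctNo}.
The closure contains neither all of R1 = {Type, AcctNo, CustID} nor all of R2 = {Type, BCity, OpenDate, Balance, AcctNo, CName}, so the common attributes are not a superkey of either fragment. The join is lossy.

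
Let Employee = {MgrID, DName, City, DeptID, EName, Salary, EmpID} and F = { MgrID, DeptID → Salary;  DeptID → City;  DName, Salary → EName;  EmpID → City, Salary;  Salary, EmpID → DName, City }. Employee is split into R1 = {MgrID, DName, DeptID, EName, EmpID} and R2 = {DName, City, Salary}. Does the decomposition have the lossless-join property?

No

Common attributes: R1 ∩ R2 = {DName}.
No dependency enlarges {DName}, so (DName)⁺ = {DName}.
The closure contains neither all of R1 = {MgrID, DName, DeptID, EName, EmpID} nor all of R2 = {DName, City, Salary}, so the common attributes are not a superkey of either fragment. The join is lossy.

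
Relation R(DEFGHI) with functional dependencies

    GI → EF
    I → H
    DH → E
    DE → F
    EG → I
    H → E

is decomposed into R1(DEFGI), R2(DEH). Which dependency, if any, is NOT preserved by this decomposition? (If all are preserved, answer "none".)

Check I → H: no single fragment contains all of {HI}, and the restricted closure of {I} across the fragments never reaches {H}.
GI → EF is preserved.
DH → E is preserved.
DE → F is preserved.
EG → I is preserved.
H → E is preserved.

I → H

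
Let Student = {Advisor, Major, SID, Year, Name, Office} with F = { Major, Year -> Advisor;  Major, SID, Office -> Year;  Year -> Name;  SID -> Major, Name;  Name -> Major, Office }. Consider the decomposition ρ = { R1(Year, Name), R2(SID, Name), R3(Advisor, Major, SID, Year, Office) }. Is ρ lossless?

Yes

Chase test. Columns are Advisor, Major, SID, Year, Name, Office; row i has aⱼ where attribute j ∈ Ri, else bᵢⱼ.
Initial tableau (one row per fragment):
  row 1: b11 b12 b13 a4 a5 b16
  row 2: b21 b22 a3 b24 a5 b26
  row 3: a1 a2 a3 a4 b35 a6
Rows 1 and 3 agree on Year; apply Year→Name and equate their Name entries.
Rows 2 and 3 agree on SID; apply SID→Major, Name and equate their Major, Name entries.
Rows 1 and 2 agree on Name; apply Name→Major, Office and equate their Major, Office entries.
Rows 1 and 3 agree on Name; apply Name→Major, Office and equate their Major, Office entries.
Rows 1 and 3 agree on Major, Year; apply Major, Year→Advisor and equate their Advisor entries.
Rows 2 and 3 agree on Major, SID, Office; apply Major, SID, Office→Year and equate their Year entries.
Rows 1 and 2 agree on Major, Year; apply Major, Year→Advisor and equate their Advisor entries.
Row 2 is now all distinguished symbols — the join is lossless.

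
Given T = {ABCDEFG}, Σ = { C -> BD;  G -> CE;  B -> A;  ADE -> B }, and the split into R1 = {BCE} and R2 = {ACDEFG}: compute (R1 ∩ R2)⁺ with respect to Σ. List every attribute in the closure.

ABCDE

R1 ∩ R2 = {CE}.
C → BD applies, adding BD
B → A applies, adding A
Closure: {ABCDE}.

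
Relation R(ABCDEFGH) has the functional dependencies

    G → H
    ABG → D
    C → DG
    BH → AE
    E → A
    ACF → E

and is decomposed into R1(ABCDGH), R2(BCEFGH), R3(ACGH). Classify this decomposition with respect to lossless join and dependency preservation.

Lossless test (chase): Rows 1 and 2 agree on C; apply C→DG and equate their DG entries. Rows 1 and 3 agree on C; apply C→DG and equate their DG entries. Rows 1 and 2 agree on BH; apply BH→AE and equate their AE entries. Row 2 is now all distinguished symbols — the join is lossless.
Dependency preservation: the restricted closure of {E} across the fragments never reaches {A}, so E → A cannot be enforced without a join — not preserved.

lossless but not dependency-preserving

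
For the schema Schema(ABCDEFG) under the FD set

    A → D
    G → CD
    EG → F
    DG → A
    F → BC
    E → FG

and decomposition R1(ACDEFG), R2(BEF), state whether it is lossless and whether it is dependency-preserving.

lossless and dependency-preserving

Lossless test: (EF)⁺ = {ABCDEFG}, which contains all of one fragment — lossless.
Dependency preservation: F → BC is not contained in any single fragment, but the restricted closure of its left-hand side across the fragments still reaches the right-hand side; the remaining FDs each lie inside some fragment. All dependencies are preserved.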